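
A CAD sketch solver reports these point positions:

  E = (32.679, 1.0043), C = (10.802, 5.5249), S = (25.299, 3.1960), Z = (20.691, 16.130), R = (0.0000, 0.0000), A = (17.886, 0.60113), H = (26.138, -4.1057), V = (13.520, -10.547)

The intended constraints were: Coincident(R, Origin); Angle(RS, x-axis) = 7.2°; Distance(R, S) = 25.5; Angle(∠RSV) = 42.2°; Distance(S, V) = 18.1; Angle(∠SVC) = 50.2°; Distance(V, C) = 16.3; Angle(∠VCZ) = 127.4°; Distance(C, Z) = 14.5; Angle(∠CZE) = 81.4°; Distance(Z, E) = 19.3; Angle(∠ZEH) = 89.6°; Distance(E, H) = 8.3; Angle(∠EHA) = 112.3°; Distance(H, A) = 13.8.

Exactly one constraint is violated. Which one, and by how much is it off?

Distance(H, A) = 13.8 — off by 4.30.

R = (0.00, 0.00) ✓; RS at 7.200° ✓; |RS| = 25.50 ✓; ∠RSV = 42.20° ✓; |SV| = 18.10 ✓; ∠SVC = 50.20° ✓; |VC| = 16.30 ✓; ∠VCZ = 127.4° ✓; |CZ| = 14.50 ✓; ∠CZE = 81.40° ✓; |ZE| = 19.30 ✓; ∠ZEH = 89.60° ✓; |EH| = 8.300 ✓; ∠EHA = 112.3° ✓; |HA| = 9.500 ✗.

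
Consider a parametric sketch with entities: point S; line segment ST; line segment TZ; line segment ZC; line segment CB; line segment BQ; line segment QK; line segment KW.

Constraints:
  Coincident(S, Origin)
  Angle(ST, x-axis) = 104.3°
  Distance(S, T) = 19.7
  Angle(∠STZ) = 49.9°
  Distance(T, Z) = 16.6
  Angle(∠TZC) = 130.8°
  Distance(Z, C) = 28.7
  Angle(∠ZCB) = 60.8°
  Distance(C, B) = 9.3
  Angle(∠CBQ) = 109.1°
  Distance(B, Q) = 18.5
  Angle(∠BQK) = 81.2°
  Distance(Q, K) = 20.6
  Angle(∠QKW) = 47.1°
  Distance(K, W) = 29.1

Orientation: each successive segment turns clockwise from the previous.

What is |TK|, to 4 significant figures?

35.91

S is at the origin; ST runs at 104.3° with length 19.7, so T = (-4.866, 19.09). ∠STZ = 49.9° gives TZ at -25.80° from the x-axis; with |TZ| = 16.6, Z = (10.08, 11.86). ∠TZC = 130.8° gives ZC at -75.00° from the x-axis; with |ZC| = 28.7, C = (17.51, -15.86). ∠ZCB = 60.8° gives CB at 165.8° from the x-axis; with |CB| = 9.3, B = (8.492, -13.58). ∠CBQ = 109.1° gives BQ at 94.90° from the x-axis; with |BQ| = 18.5, Q = (6.911, 4.856). ∠BQK = 81.2° gives QK at -3.900° from the x-axis; with |QK| = 20.6, K = (27.46, 3.455). Then |TK| = |K − T| = 35.91.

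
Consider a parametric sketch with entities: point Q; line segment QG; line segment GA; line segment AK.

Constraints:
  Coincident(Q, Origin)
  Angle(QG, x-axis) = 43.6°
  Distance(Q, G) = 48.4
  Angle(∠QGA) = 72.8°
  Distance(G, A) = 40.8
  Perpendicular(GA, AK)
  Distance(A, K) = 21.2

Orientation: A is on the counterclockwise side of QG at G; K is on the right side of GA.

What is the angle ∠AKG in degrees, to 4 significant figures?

62.54°

Q is at the origin; QG runs at 43.6° with length 48.4, so G = 48.4·(cos 43.6°, sin 43.6°) = (35.05, 33.38). ∠QGA = 72.8°, so GA runs at 43.6° + (180° − 72.8°) = 150.8° from the x-axis; with |GA| = 40.8, A = G + 40.8·(cos 150.8°, sin 150.8°) = (-0.5653, 53.28). GA is perpendicular to AK; with |AK| = 21.2 on the right of GA, K = A + 21.2·(0.4879, 0.8729) = (9.777, 71.79). Then cos ∠AKG = KA·KG / (|KA||KG|), giving 62.54°.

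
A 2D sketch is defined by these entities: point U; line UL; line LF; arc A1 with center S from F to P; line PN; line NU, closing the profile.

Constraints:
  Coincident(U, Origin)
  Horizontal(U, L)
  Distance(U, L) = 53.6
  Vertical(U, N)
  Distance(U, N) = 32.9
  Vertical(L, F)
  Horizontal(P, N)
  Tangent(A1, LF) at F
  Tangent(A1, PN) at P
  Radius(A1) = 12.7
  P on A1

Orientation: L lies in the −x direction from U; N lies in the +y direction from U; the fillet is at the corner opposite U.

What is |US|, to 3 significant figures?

45.6

UN is vertical with |UN| = 32.9 and N on the +y side, so N = (0.00, 32.9). The virtual corner opposite U is at (-53.6, 32.9). Since A1 is tangent to LF there, SF ⟂ LF and since A1 is tangent to PN there, SP ⟂ PN, with radius 12.7, so the center S sits 12.7 in from both sides at S = (-40.9, 20.2). Then |US| = |S − U| = 45.6.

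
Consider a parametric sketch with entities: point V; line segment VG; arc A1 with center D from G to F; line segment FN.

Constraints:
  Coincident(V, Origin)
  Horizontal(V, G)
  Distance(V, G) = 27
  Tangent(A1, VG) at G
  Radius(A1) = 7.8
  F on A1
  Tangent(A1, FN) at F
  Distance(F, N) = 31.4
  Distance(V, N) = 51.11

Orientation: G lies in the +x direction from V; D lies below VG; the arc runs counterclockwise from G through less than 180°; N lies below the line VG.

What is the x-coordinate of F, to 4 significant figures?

19.82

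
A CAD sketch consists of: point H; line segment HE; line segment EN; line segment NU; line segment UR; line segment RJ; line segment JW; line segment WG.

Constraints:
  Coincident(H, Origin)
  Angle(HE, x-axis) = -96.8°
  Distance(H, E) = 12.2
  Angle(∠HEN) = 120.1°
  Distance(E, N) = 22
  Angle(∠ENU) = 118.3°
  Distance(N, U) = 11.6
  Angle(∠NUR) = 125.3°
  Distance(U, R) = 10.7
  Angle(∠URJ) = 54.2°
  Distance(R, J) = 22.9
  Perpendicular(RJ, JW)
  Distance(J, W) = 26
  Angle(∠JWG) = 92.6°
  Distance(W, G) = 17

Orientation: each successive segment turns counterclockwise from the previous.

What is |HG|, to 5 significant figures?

50.498

H is at the origin; HE runs at -96.8° with length 12.2, so E = (-1.4445, -12.114). ∠HEN = 120.1° gives EN at -36.900° from the x-axis; with |EN| = 22.0, N = (16.149, -25.323). ∠ENU = 118.3° gives NU at 24.800° from the x-axis; with |NU| = 11.6, U = (26.679, -20.458). ∠NUR = 125.3° gives UR at 79.500° from the x-axis; with |UR| = 10.7, R = (28.629, -9.9370). ∠URJ = 54.2° gives RJ at -154.70° from the x-axis; with |RJ| = 22.9, J = (7.9252, -19.723). RJ ⟂ JW, so JW runs at -64.700°; with |JW| = 26.0, W = (19.036, -43.230). ∠JWG = 92.6° gives WG at 22.700° from the x-axis; with |WG| = 17.0, G = (34.720, -36.669). Then |HG| = |G − H| = 50.498.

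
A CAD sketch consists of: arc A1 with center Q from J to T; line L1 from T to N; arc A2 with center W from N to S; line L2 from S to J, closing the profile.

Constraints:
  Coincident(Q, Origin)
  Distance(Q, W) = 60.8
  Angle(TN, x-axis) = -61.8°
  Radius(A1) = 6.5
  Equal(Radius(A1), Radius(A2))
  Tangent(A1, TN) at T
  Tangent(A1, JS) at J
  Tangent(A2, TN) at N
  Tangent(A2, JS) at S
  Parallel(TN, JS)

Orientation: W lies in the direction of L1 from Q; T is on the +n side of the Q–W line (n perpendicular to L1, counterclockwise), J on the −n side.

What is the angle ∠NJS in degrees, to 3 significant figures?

12.1°

The slot axis is L1's direction at -61.8°, so u = (cos -61.8°, sin -61.8°) = (0.473, -0.881) and n = (−sin -61.8°, cos -61.8°) = (0.881, 0.473). Q is at the origin and W lies 60.8 along u from Q, so W = 60.8·u = (28.7, -53.6). Tangency of A1 to both parallel lines with radius 6.5 puts T and J at Q ± 6.5·n: T = (5.73, 3.07), J = (-5.73, -3.07). Equal radii place N and S the same way about W: N = W + 6.5·n = (34.5, -50.5), S = W − 6.5·n = (23.0, -56.7). Then cos ∠NJS = JN·JS / (|JN||JS|), giving 12.1°.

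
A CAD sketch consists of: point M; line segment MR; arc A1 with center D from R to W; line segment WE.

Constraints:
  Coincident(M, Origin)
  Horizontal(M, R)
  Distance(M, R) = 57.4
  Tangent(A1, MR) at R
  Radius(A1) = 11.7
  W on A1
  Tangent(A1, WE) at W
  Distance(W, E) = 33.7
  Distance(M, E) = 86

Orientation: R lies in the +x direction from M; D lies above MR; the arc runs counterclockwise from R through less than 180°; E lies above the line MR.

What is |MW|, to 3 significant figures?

69.6

M is at the origin; M and R share the same y with |MR| = 57.4 and R on the +x side, so R = (57.4, 0.00). A1 meets MR tangentially, so DR is at right angles to MR, so D = R + (0, 11.7) = (57.4, 11.7). Since DW ⟂ WE (tangency), |DE| = √(11.7² + 33.7²) = 35.7 regardless of where W sits on A1. So E lies on both circle(M, 86.0) and circle(D, 35.7); the above-MR intersection is E = (74.5, 43.0). W is the foot of the tangent from E: W = (68.9, 9.78).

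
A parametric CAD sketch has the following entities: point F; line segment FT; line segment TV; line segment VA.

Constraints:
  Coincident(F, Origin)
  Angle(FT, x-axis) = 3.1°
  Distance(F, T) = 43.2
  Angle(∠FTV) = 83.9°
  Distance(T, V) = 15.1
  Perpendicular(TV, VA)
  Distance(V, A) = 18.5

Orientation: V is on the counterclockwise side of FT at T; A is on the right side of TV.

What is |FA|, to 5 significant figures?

62.348

F is at the origin; FT runs at 3.1° with length 43.2, so T = 43.2·(cos 3.1°, sin 3.1°) = (43.137, 2.3362). ∠FTV = 83.9°, so TV runs at 3.1° + (180° − 83.9°) = 99.200° from the x-axis; with |TV| = 15.1, V = T + 15.1·(cos 99.200°, sin 99.200°) = (40.723, 17.242). The perpendicularity gives VA at right angles to TV; with |VA| = 18.5 on the right of TV, A = V + 18.5·(0.98714, 0.15988) = (58.985, 20.200). Then |FA| = |A − F| = 62.348.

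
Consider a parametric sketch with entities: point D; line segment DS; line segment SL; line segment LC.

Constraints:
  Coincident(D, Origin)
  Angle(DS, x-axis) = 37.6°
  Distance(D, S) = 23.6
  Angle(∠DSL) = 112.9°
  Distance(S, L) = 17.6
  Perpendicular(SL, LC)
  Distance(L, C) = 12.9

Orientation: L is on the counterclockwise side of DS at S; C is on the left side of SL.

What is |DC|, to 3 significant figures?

28.2

∠DSL = 112.9°, so SL runs at 37.6° + (180° − 112.9°) = 105° from the x-axis; with |SL| = 17.6, L = S + 17.6·(cos 105°, sin 105°) = (14.2, 31.4). SL is perpendicular to LC; with |LC| = 12.9 on the left of SL, C = L + 12.9·(-0.967, -0.254) = (1.75, 28.1). Then |DC| = |C − D| = 28.2.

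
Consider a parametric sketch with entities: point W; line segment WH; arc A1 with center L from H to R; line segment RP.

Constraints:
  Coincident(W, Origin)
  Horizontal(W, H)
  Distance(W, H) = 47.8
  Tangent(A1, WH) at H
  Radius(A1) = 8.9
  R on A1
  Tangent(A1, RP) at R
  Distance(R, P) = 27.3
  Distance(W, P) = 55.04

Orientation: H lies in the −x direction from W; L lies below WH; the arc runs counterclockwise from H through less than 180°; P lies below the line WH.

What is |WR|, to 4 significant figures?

57.00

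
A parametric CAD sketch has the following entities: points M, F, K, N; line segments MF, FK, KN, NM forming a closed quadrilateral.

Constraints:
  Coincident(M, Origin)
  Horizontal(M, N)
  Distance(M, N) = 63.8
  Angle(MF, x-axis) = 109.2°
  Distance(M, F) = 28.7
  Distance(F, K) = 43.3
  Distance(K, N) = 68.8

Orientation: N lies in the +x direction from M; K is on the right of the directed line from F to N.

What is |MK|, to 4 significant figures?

16.06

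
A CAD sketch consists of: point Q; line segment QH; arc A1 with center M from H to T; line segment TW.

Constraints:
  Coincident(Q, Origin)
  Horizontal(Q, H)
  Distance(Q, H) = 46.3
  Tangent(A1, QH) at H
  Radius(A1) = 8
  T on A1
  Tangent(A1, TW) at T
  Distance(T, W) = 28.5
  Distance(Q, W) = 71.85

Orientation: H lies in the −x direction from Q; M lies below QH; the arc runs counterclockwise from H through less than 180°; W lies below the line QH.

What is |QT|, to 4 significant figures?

53.89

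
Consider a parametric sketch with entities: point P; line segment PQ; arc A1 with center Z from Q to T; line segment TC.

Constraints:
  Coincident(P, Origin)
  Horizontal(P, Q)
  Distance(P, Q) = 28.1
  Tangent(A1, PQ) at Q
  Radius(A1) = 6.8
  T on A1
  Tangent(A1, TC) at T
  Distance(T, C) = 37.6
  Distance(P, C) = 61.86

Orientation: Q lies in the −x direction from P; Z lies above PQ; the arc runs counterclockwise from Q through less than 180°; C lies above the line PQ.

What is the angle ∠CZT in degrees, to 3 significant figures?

79.7°

Checks: P = (0.00, 0.00) ✓; ∠(ZQ, QP) = 90.00° ✓; |ZT| = 6.800 ✓; ∠(ZT, TC) = 90.00° ✓; |TC| = 37.60 ✓; |PC| = 61.86 ✓.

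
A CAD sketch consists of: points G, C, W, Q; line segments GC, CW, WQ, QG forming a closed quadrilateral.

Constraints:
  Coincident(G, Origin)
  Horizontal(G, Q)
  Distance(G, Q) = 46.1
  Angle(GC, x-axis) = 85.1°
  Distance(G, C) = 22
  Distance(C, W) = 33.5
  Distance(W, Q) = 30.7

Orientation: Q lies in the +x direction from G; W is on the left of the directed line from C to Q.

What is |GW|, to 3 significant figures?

44.9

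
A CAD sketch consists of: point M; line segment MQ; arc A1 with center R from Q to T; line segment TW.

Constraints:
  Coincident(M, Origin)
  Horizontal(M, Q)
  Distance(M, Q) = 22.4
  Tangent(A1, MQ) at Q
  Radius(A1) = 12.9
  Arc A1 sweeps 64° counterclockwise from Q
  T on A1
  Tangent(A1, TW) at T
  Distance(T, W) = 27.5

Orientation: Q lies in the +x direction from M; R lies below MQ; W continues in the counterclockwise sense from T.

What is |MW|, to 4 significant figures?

31.99

On A1, Q sits at bearing 90° from R; a 64° counterclockwise sweep puts T at bearing 154°, so T = R + 12.9·(cos 154°, sin 154°) = (10.81, -7.245). A1 meets TW tangentially, so RT is at right angles to TW, so TW runs along (−sin 154°, cos 154°); with |TW| = 27.5, W = (-1.250, -31.96). Then |MW| = |W − M| = 31.99.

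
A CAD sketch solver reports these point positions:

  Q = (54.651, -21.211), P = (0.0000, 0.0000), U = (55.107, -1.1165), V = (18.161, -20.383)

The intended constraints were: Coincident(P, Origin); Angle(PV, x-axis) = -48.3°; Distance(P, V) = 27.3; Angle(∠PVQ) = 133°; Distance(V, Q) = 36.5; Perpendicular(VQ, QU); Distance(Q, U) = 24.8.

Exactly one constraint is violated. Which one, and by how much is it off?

Distance(Q, U) = 24.8 — off by 4.70.

P = (0.00, 0.00) ✓; PV at -48.30° ✓; |PV| = 27.30 ✓; ∠PVQ = 133.0° ✓; |VQ| = 36.50 ✓; ∠(VQ, QU) = 90.00° ✓; |QU| = 20.10 ✗.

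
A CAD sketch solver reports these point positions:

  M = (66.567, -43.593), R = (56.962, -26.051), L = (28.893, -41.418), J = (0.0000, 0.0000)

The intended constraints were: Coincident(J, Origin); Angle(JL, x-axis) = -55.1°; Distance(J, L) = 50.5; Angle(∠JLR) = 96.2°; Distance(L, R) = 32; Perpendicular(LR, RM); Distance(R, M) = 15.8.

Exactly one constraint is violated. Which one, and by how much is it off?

Distance(R, M) = 15.8 — off by 4.20.

J = (0.00, 0.00) ✓; JL at -55.10° ✓; |JL| = 50.50 ✓; ∠JLR = 96.20° ✓; |LR| = 32.00 ✓; ∠(LR, RM) = 90.00° ✓; |RM| = 20.00 ✗.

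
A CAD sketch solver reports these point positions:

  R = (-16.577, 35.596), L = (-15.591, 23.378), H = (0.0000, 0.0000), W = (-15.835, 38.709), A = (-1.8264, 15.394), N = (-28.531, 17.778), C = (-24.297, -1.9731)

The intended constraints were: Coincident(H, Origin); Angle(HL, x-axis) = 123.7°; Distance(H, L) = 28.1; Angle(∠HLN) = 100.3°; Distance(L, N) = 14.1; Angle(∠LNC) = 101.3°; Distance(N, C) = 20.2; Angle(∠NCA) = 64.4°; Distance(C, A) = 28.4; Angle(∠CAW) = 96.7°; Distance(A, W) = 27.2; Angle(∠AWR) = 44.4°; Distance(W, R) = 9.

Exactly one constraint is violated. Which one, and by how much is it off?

Distance(W, R) = 9 — off by 5.80.

H = (0.00, 0.00) ✓; HL at 123.7° ✓; |HL| = 28.10 ✓; ∠HLN = 100.3° ✓; |LN| = 14.10 ✓; ∠LNC = 101.3° ✓; |NC| = 20.20 ✓; ∠NCA = 64.40° ✓; |CA| = 28.40 ✓; ∠CAW = 96.70° ✓; |AW| = 27.20 ✓; ∠AWR = 44.41° ✓; |WR| = 3.200 ✗.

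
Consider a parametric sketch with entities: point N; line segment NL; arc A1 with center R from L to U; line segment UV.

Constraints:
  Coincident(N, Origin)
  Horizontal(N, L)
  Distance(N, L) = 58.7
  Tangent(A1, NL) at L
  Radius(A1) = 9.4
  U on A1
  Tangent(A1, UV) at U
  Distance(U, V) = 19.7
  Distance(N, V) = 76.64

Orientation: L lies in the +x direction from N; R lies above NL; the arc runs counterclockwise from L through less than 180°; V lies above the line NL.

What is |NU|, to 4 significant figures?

68.34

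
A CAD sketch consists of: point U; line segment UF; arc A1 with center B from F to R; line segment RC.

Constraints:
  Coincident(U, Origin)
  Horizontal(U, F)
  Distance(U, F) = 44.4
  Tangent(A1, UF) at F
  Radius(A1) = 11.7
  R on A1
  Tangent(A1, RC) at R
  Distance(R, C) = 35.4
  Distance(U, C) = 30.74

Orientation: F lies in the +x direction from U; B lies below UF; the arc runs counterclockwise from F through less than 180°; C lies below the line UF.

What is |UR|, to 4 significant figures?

36.25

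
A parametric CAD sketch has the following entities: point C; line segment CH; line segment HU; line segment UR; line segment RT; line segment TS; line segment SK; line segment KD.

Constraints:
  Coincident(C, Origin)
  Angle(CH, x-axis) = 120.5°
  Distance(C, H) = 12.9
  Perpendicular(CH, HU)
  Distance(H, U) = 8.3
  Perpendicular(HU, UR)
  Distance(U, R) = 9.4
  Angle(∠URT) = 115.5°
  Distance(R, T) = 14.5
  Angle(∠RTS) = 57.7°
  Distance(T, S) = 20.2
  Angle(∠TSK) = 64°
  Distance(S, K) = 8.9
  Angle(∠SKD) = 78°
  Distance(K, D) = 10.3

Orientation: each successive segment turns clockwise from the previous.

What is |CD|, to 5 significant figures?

5.6224

C is at the origin; CH runs at 120.5° with length 12.9, so H = (-6.5472, 11.115). CH is perpendicular to HU, so HU runs at 30.500°; with |HU| = 8.3, U = (0.60428, 15.328). The perpendicularity gives UR at right angles to HU, so UR runs at -59.500°; with |UR| = 9.4, R = (5.3751, 7.2283). ∠URT = 115.5° gives RT at -124.00° from the x-axis; with |RT| = 14.5, T = (-2.7332, -4.7928). ∠RTS = 57.7° gives TS at 113.70° from the x-axis; with |TS| = 20.2, S = (-10.853, 13.704). ∠TSK = 64.0° gives SK at -2.3000° from the x-axis; with |SK| = 8.9, K = (-1.9597, 13.346). ∠SKD = 78.0° gives KD at -104.30° from the x-axis; with |KD| = 10.3, D = (-4.5038, 3.3656). Then |CD| = |D − C| = 5.6224.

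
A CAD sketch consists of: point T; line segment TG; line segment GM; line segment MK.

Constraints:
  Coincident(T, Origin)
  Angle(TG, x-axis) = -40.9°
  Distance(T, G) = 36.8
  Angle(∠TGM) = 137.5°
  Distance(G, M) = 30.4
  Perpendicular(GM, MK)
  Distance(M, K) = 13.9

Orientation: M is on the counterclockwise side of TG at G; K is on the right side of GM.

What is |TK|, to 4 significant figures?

69.37

∠TGM = 137.5°, so GM runs at -40.9° + (180° − 137.5°) = 1.600° from the x-axis; with |GM| = 30.4, M = G + 30.4·(cos 1.600°, sin 1.600°) = (58.20, -23.25). The perpendicularity gives MK at right angles to GM; with |MK| = 13.9 on the right of GM, K = M + 13.9·(0.02792, -0.9996) = (58.59, -37.14). Then |TK| = |K − T| = 69.37.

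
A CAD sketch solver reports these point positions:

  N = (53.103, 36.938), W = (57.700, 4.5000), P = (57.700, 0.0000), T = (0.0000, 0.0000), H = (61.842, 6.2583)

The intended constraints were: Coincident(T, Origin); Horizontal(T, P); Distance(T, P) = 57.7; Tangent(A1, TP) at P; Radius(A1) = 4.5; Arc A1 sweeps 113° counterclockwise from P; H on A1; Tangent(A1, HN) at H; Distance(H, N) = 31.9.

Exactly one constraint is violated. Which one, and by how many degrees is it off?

Tangent(A1, HN) at H — off by 7.10°.

T = (0.00, 0.00) ✓; T.y = 0.00, P.y = 0.00 ✓; |TP| = 57.70 ✓; ∠(WP, PT) = 90.00° ✓; |WP| = 4.500 ✓; bearing(W→H) − bearing(W→P) = 113.0° ✓; |WH| = 4.500 ✓; ∠(WH, HN) = 97.10° ✗; |HN| = 31.90 ✓.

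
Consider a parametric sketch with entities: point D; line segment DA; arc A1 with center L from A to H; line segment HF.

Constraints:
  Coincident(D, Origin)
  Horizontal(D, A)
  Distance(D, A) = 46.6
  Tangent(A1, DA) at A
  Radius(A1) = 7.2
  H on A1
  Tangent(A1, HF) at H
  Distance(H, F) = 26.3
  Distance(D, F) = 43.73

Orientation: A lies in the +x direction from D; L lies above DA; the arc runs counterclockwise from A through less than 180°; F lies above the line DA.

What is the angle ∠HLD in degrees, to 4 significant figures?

140.5°

D is at the origin; DA is horizontal with |DA| = 46.6 and A on the +x side, so A = (46.60, 0.000). A1 meets DA tangentially, so LA is at right angles to DA, so L = A + (0, 7.2) = (46.60, 7.200). Since LH ⟂ HF (tangency), |LF| = √(7.2² + 26.3²) = 27.27 regardless of where H sits on A1. So F lies on both circle(D, 43.73) and circle(L, 27.27); the above-DA intersection is F = (31.75, 30.07). H is the foot of the tangent from F: H = (51.39, 12.58).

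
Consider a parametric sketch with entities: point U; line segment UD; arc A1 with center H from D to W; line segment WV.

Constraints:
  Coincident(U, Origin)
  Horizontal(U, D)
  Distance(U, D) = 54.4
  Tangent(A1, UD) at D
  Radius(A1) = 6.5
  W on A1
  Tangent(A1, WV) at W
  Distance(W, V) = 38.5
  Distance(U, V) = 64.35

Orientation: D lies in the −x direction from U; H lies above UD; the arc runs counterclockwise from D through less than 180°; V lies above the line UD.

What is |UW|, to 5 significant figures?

48.309

Checks: |HW| = 6.500 ✓; ∠(HW, WV) = 90.00° ✓; |WV| = 38.50 ✓; |UV| = 64.35 ✓.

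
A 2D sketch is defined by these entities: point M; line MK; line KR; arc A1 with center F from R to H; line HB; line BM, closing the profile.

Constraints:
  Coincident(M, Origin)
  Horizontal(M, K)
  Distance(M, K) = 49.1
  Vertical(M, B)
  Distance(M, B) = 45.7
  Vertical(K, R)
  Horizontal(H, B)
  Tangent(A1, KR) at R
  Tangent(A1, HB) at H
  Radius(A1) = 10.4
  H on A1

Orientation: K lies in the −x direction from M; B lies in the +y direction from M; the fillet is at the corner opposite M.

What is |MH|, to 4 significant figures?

59.88

M is at the origin; M and K share the same y with |MK| = 49.1 and K on the −x side, so K = (-49.10, 0.000). MB is vertical with |MB| = 45.7 and B on the +y side, so B = (0.000, 45.70). The virtual corner opposite M is at (-49.10, 45.70). Since A1 is tangent to KR there, FR ⟂ KR and tangency of A1 to HB means the radius FH is perpendicular to HB, with radius 10.4, so the center F sits 10.4 in from both sides at F = (-38.70, 35.30). That places the tangent points at R = (-49.10, 35.30) on KR and H = (-38.70, 45.70) on HB. Then |MH| = |H − M| = 59.88.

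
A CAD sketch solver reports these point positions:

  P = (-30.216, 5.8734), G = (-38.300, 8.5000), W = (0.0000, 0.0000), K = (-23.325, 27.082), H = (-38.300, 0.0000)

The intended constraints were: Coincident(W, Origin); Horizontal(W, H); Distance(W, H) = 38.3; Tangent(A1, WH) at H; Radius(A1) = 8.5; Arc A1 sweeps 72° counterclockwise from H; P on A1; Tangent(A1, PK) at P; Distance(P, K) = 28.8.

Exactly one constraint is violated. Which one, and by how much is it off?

Distance(P, K) = 28.8 — off by 6.50.

W = (0.00, 0.00) ✓; W.y = 0.00, H.y = 0.00 ✓; |WH| = 38.30 ✓; ∠(GH, HW) = 90.00° ✓; |GH| = 8.500 ✓; bearing(G→P) − bearing(G→H) = 72.00° ✓; |GP| = 8.500 ✓; ∠(GP, PK) = 90.00° ✓; |PK| = 22.30 ✗.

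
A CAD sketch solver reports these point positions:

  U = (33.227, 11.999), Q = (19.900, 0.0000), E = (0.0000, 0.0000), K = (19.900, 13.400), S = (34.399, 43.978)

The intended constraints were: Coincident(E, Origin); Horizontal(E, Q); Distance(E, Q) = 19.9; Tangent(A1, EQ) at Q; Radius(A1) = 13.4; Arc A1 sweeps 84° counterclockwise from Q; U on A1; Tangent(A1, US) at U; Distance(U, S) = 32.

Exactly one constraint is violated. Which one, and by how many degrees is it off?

Tangent(A1, US) at U — off by 3.90°.

E = (0.00, 0.00) ✓; E.y = 0.00, Q.y = 0.00 ✓; |EQ| = 19.90 ✓; ∠(KQ, QE) = 90.00° ✓; |KQ| = 13.40 ✓; bearing(K→U) − bearing(K→Q) = 84.00° ✓; |KU| = 13.40 ✓; ∠(KU, US) = 86.10° ✗; |US| = 32.00 ✓.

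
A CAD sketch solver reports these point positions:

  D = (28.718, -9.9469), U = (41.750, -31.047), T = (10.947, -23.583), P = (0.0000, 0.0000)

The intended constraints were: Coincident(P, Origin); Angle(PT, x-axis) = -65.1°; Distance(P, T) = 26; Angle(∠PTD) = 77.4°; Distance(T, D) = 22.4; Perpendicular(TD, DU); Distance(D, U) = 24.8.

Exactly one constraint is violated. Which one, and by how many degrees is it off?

Perpendicular(TD, DU) — off by 5.80°.

P = (0.00, 0.00) ✓; PT at -65.10° ✓; |PT| = 26.00 ✓; ∠PTD = 77.40° ✓; |TD| = 22.40 ✓; ∠(TD, DU) = 95.80° ✗; |DU| = 24.80 ✓.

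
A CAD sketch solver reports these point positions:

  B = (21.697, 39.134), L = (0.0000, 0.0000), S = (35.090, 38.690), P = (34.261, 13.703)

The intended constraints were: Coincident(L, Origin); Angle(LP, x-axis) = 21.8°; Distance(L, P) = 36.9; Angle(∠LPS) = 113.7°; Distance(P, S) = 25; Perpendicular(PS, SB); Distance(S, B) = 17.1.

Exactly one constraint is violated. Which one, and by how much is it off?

Distance(S, B) = 17.1 — off by 3.70.

L = (0.00, 0.00) ✓; LP at 21.80° ✓; |LP| = 36.90 ✓; ∠LPS = 113.7° ✓; |PS| = 25.00 ✓; ∠(PS, SB) = 90.00° ✓; |SB| = 13.40 ✗.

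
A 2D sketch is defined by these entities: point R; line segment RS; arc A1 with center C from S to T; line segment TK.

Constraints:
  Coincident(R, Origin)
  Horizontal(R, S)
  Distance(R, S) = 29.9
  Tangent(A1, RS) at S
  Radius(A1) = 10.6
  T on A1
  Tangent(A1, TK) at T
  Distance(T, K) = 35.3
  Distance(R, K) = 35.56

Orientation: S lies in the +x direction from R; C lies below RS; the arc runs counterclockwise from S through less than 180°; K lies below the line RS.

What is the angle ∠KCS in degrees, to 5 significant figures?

132.41°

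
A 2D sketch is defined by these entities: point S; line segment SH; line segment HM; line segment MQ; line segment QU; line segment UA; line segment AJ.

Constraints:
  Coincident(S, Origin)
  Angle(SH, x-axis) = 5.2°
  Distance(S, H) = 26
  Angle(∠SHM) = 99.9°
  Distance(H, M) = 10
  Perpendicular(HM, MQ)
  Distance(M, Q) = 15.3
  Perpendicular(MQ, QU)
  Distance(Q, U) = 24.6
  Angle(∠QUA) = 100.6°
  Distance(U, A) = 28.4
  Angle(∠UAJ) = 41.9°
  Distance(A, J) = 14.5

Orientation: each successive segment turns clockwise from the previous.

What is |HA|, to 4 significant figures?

23.50

S is at the origin; SH runs at 5.2° with length 26.0, so H = (25.89, 2.356). ∠SHM = 99.9° gives HM at -74.90° from the x-axis; with |HM| = 10.0, M = (28.50, -7.298). The perpendicularity gives MQ at right angles to HM, so MQ runs at -164.9°; with |MQ| = 15.3, Q = (13.73, -11.28). MQ ⟂ QU, so QU runs at 105.1°; with |QU| = 24.6, U = (7.318, 12.47). ∠QUA = 100.6° gives UA at 25.70° from the x-axis; with |UA| = 28.4, A = (32.91, 24.78). Then |HA| = |A − H| = 23.50.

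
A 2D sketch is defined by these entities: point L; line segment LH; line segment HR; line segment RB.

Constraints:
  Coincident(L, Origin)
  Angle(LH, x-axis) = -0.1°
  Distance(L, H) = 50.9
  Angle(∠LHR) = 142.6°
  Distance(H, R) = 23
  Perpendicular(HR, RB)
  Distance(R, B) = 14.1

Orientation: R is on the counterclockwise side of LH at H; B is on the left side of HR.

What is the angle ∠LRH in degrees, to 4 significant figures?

25.98°

L is at the origin; LH runs at -0.1° with length 50.9, so H = 50.9·(cos -0.1°, sin -0.1°) = (50.90, -0.08884). ∠LHR = 142.6°, so HR runs at -0.1° + (180° − 142.6°) = 37.30° from the x-axis; with |HR| = 23.0, R = H + 23.0·(cos 37.30°, sin 37.30°) = (69.20, 13.85). Then cos ∠LRH = RL·RH / (|RL||RH|), giving 25.98°.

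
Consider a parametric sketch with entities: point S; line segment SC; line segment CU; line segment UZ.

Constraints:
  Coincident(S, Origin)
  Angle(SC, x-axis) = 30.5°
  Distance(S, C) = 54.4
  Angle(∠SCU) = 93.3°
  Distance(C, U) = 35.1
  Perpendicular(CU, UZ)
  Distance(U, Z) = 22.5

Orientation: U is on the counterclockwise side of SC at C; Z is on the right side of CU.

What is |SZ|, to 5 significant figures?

85.799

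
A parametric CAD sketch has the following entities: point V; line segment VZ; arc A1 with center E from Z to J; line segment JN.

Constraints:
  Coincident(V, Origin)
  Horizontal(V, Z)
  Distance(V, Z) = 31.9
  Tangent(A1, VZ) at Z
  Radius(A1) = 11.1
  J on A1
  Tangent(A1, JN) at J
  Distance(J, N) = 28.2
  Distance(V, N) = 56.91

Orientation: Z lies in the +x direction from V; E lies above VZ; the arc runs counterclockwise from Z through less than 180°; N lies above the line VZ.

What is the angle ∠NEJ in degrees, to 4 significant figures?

68.51°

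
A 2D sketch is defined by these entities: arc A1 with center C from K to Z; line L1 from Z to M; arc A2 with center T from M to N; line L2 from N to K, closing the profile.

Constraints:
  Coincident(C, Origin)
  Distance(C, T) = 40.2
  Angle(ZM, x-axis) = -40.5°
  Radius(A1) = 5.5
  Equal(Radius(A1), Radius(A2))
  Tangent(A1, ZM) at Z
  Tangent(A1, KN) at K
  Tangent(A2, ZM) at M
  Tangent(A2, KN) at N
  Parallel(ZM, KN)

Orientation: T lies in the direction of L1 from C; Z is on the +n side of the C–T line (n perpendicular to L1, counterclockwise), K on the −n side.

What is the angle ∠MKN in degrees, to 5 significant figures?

15.303°

Tangency of A1 to both parallel lines with radius 5.5 puts Z and K at C ± 5.5·n: Z = (3.5720, 4.1822), K = (-3.5720, -4.1822). Equal radii place M and N the same way about T: M = T + 5.5·n = (34.140, -21.926), N = T − 5.5·n = (26.996, -30.290). Then cos ∠MKN = KM·KN / (|KM||KN|), giving 15.303°.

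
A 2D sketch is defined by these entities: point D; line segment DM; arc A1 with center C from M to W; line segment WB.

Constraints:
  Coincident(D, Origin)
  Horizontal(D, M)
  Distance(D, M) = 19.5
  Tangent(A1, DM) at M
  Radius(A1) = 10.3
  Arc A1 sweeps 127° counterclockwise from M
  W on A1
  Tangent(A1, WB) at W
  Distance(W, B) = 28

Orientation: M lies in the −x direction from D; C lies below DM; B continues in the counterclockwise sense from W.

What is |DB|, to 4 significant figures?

40.35

On A1, M sits at bearing 90° from C; a 127° counterclockwise sweep puts W at bearing 217°, so W = C + 10.3·(cos 217°, sin 217°) = (-27.73, -16.50). A1 meets WB tangentially, so CW is at right angles to WB, so WB runs along (−sin 217°, cos 217°); with |WB| = 28.0, B = (-10.88, -38.86). Then |DB| = |B − D| = 40.35.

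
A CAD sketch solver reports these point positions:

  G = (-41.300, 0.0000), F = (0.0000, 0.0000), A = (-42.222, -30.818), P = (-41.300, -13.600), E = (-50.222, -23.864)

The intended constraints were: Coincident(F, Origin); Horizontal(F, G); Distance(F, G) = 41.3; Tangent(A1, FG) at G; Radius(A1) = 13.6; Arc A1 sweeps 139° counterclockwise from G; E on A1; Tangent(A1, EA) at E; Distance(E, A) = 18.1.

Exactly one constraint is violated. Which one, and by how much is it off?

Distance(E, A) = 18.1 — off by 7.50.

F = (0.00, 0.00) ✓; F.y = 0.00, G.y = 0.00 ✓; |FG| = 41.30 ✓; ∠(PG, GF) = 90.00° ✓; |PG| = 13.60 ✓; bearing(P→E) − bearing(P→G) = 139.0° ✓; |PE| = 13.60 ✓; ∠(PE, EA) = 90.00° ✓; |EA| = 10.60 ✗.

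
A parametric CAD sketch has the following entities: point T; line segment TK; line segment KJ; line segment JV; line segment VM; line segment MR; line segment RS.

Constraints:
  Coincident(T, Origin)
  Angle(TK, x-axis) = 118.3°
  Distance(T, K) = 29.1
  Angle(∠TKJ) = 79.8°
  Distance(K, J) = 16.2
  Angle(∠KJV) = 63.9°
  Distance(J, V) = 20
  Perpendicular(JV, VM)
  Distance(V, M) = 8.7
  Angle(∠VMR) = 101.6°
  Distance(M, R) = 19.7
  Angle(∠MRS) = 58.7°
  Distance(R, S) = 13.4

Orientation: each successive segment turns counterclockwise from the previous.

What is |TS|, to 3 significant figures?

25.5

T is at the origin; TK runs at 118.3° with length 29.1, so K = (-13.8, 25.6). ∠TKJ = 79.8° gives KJ at -142° from the x-axis; with |KJ| = 16.2, J = (-26.5, 15.5). ∠KJV = 63.9° gives JV at -25.4° from the x-axis; with |JV| = 20.0, V = (-8.41, 6.96). JV is perpendicular to VM, so VM runs at 64.6°; with |VM| = 8.7, M = (-4.68, 14.8). ∠VMR = 101.6° gives MR at 143° from the x-axis; with |MR| = 19.7, R = (-20.4, 26.7). ∠MRS = 58.7° gives RS at -95.7° from the x-axis; with |RS| = 13.4, S = (-21.7, 13.3). Then |TS| = |S − T| = 25.5.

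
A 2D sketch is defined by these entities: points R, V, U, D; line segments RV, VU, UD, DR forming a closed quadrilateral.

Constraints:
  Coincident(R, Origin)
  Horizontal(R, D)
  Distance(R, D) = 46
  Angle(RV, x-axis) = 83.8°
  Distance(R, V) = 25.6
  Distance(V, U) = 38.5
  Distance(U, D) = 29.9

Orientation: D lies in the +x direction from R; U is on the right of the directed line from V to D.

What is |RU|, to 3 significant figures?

20.4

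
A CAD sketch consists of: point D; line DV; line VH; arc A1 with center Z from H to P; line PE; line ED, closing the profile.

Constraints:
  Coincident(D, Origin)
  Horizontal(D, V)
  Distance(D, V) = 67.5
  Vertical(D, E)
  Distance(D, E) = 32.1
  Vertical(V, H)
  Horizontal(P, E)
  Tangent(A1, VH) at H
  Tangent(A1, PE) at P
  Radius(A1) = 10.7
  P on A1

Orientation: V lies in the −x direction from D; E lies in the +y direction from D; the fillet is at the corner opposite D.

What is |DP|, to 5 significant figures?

65.243

D is at the origin; D and V share the same y with |DV| = 67.5 and V on the −x side, so V = (-67.500, 0.0000). D and E share the same x with |DE| = 32.1 and E on the +y side, so E = (0.0000, 32.100). The virtual corner opposite D is at (-67.500, 32.100). A1 meets VH tangentially, so ZH is at right angles to VH and the tangent condition forces ZP to be normal to PE, with radius 10.7, so the center Z sits 10.7 in from both sides at Z = (-56.800, 21.400). That places the tangent points at H = (-67.500, 21.400) on VH and P = (-56.800, 32.100) on PE. Then |DP| = |P − D| = 65.243.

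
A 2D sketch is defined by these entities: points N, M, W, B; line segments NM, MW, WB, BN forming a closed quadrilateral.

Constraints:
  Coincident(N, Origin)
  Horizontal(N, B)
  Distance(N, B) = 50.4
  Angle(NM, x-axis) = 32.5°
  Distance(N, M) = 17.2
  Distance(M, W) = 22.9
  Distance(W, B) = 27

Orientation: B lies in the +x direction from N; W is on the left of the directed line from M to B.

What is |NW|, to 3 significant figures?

40.1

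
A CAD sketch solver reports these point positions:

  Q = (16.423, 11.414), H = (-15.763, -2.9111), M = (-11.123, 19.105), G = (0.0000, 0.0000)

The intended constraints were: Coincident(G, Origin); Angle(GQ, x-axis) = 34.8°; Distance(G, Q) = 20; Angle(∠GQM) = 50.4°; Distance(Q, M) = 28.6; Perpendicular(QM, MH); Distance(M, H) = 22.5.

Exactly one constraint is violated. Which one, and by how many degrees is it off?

Perpendicular(QM, MH) — off by 3.70°.

G = (0.00, 0.00) ✓; GQ at 34.80° ✓; |GQ| = 20.00 ✓; ∠GQM = 50.40° ✓; |QM| = 28.60 ✓; ∠(QM, MH) = 93.70° ✗; |MH| = 22.50 ✓.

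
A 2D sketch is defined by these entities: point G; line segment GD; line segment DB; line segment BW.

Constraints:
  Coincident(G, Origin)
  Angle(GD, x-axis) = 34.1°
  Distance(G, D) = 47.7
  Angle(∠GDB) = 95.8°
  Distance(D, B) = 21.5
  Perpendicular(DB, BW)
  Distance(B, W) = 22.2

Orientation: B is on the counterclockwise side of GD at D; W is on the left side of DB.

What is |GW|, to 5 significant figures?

36.478

∠GDB = 95.8°, so DB runs at 34.1° + (180° − 95.8°) = 118.30° from the x-axis; with |DB| = 21.5, B = D + 21.5·(cos 118.30°, sin 118.30°) = (29.306, 45.673). The perpendicularity gives BW at right angles to DB; with |BW| = 22.2 on the left of DB, W = B + 22.2·(-0.88048, -0.47409) = (9.7590, 35.148). Then |GW| = |W − G| = 36.478.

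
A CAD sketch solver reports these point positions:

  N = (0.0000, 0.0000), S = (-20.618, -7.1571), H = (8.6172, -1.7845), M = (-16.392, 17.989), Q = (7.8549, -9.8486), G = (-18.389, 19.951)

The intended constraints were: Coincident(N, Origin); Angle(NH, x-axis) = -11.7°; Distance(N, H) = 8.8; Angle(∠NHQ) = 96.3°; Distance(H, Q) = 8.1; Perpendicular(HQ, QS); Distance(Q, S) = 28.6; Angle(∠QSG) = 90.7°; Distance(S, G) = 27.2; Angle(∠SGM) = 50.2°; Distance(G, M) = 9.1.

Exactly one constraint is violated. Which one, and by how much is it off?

Distance(G, M) = 9.1 — off by 6.30.

N = (0.00, 0.00) ✓; NH at -11.70° ✓; |NH| = 8.800 ✓; ∠NHQ = 96.30° ✓; |HQ| = 8.100 ✓; ∠(HQ, QS) = 90.00° ✓; |QS| = 28.60 ✓; ∠QSG = 90.70° ✓; |SG| = 27.20 ✓; ∠SGM = 50.21° ✓; |GM| = 2.800 ✗.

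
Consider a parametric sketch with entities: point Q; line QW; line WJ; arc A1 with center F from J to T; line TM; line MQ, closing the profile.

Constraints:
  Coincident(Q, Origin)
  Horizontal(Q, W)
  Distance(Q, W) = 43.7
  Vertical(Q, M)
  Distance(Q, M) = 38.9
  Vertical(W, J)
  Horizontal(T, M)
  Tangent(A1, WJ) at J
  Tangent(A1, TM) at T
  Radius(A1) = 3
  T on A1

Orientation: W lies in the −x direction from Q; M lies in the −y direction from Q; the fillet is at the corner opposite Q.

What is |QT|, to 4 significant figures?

56.30

Q is at the origin; QW is horizontal with |QW| = 43.7 and W on the −x side, so W = (-43.70, 0.000). QM is vertical with |QM| = 38.9 and M on the −y side, so M = (0.000, -38.90). The virtual corner opposite Q is at (-43.70, -38.90). Tangency of A1 to WJ means the radius FJ is perpendicular to WJ and tangency of A1 to TM means the radius FT is perpendicular to TM, with radius 3.0, so the center F sits 3.0 in from both sides at F = (-40.70, -35.90). That places the tangent points at J = (-43.70, -35.90) on WJ and T = (-40.70, -38.90) on TM. Then |QT| = |T − Q| = 56.30.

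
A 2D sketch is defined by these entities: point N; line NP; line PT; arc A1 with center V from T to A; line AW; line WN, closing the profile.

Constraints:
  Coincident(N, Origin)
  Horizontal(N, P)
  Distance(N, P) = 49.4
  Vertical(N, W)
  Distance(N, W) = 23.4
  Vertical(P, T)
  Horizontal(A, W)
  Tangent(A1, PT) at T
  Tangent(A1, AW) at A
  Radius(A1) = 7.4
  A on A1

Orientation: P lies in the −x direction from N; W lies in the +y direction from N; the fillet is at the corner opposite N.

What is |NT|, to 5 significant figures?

51.926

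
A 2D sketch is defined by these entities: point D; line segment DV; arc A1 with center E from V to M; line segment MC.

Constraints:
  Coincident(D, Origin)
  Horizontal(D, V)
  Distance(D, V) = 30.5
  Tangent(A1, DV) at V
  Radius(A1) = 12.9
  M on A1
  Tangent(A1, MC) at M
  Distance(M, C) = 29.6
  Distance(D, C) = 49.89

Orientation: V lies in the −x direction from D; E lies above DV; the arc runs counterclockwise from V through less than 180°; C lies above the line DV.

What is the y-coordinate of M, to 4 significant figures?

15.15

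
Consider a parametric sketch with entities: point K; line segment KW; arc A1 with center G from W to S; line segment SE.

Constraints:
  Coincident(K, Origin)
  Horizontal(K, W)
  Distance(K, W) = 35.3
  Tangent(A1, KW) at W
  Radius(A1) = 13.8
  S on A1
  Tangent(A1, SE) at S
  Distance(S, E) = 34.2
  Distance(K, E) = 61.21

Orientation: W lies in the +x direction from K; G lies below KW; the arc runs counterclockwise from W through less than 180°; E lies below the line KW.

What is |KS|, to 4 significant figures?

29.11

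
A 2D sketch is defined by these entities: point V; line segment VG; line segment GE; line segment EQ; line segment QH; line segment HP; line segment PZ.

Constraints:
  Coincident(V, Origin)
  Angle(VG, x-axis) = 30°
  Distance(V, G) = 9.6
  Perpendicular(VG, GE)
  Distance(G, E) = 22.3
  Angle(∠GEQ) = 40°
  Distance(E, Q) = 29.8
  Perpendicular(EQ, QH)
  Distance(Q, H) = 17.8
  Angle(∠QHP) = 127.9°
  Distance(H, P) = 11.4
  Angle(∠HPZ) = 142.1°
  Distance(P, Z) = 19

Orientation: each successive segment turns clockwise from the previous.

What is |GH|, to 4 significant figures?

13.18

V is at the origin; VG runs at 30.0° with length 9.6, so G = (8.314, 4.800). The perpendicularity gives GE at right angles to VG, so GE runs at -60.00°; with |GE| = 22.3, E = (19.46, -14.51). ∠GEQ = 40.0° gives EQ at 160.0° from the x-axis; with |EQ| = 29.8, Q = (-8.539, -4.320). The perpendicularity gives QH at right angles to EQ, so QH runs at 70.00°; with |QH| = 17.8, H = (-2.451, 12.41). Then |GH| = |H − G| = 13.18.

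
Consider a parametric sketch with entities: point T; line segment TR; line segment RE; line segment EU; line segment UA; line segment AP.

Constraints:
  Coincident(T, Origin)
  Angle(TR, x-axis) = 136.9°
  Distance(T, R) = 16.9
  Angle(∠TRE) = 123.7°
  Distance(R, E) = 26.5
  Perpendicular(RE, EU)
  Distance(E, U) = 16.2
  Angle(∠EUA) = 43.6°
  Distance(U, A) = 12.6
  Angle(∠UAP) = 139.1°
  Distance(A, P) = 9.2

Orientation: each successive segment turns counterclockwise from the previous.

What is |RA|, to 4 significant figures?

19.16

T is at the origin; TR runs at 136.9° with length 16.9, so R = (-12.34, 11.55). ∠TRE = 123.7° gives RE at -166.8° from the x-axis; with |RE| = 26.5, E = (-38.14, 5.496). The perpendicularity gives EU at right angles to RE, so EU runs at -76.80°; with |EU| = 16.2, U = (-34.44, -10.28). ∠EUA = 43.6° gives UA at 59.60° from the x-axis; with |UA| = 12.6, A = (-28.06, 0.5917). Then |RA| = |A − R| = 19.16.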